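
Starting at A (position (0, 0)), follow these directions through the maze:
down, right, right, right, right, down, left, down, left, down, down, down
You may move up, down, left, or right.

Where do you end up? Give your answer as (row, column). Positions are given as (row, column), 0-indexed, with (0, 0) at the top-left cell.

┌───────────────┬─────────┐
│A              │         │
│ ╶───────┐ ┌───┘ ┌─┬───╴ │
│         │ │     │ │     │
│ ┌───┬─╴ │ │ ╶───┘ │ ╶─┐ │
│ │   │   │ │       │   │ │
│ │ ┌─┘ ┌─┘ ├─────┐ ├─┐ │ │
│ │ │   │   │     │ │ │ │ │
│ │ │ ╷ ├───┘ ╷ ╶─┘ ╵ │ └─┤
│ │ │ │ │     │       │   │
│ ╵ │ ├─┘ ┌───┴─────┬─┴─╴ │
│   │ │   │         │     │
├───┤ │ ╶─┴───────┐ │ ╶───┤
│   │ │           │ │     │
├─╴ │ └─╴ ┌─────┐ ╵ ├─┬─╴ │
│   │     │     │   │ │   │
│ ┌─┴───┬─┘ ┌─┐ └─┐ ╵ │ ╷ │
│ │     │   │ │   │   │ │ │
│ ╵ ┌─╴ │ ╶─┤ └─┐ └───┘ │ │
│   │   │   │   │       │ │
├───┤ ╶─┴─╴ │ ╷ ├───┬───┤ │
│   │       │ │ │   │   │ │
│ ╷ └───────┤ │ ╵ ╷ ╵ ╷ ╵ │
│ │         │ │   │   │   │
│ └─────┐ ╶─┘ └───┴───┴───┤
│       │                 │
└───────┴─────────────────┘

Following directions step by step:
Start: (0, 0)
  down: (0, 0) → (1, 0)
  right: (1, 0) → (1, 1)
  right: (1, 1) → (1, 2)
  right: (1, 2) → (1, 3)
  right: (1, 3) → (1, 4)
  down: (1, 4) → (2, 4)
  left: (2, 4) → (2, 3)
  down: (2, 3) → (3, 3)
  left: (3, 3) → (3, 2)
  down: (3, 2) → (4, 2)
  down: (4, 2) → (5, 2)
  down: (5, 2) → (6, 2)
Final position: (6, 2)

Path taken:

┌───────────────┬─────────┐
│A              │         │
│ ╶───────┐ ┌───┘ ┌─┬───╴ │
│↳ → → → ↓│ │     │ │     │
│ ┌───┬─╴ │ │ ╶───┘ │ ╶─┐ │
│ │   │↓ ↲│ │       │   │ │
│ │ ┌─┘ ┌─┘ ├─────┐ ├─┐ │ │
│ │ │↓ ↲│   │     │ │ │ │ │
│ │ │ ╷ ├───┘ ╷ ╶─┘ ╵ │ └─┤
│ │ │↓│ │     │       │   │
│ ╵ │ ├─┘ ┌───┴─────┬─┴─╴ │
│   │↓│   │         │     │
├───┤ │ ╶─┴───────┐ │ ╶───┤
│   │B│           │ │     │
├─╴ │ └─╴ ┌─────┐ ╵ ├─┬─╴ │
│   │     │     │   │ │   │
│ ┌─┴───┬─┘ ┌─┐ └─┐ ╵ │ ╷ │
│ │     │   │ │   │   │ │ │
│ ╵ ┌─╴ │ ╶─┤ └─┐ └───┘ │ │
│   │   │   │   │       │ │
├───┤ ╶─┴─╴ │ ╷ ├───┬───┤ │
│   │       │ │ │   │   │ │
│ ╷ └───────┤ │ ╵ ╷ ╵ ╷ ╵ │
│ │         │ │   │   │   │
│ └─────┐ ╶─┘ └───┴───┴───┤
│       │                 │
└───────┴─────────────────┘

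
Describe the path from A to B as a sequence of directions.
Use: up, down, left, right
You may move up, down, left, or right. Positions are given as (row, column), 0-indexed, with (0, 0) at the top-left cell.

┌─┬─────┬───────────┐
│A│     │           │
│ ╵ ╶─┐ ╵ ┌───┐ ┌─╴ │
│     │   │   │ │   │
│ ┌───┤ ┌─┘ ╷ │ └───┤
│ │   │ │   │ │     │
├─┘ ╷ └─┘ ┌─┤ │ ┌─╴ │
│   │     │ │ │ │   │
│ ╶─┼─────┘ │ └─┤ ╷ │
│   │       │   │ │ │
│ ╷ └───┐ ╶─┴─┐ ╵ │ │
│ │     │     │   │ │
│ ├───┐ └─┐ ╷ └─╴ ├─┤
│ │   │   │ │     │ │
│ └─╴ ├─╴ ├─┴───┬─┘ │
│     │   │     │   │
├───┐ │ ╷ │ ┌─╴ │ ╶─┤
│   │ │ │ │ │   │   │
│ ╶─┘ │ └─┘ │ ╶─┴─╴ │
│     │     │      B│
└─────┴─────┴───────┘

Finding the path and converting it to directions:
Path through cells: (0,0) → (1,0) → (1,1) → (0,1) → (0,2) → (0,3) → (1,3) → (1,4) → (0,4) → (0,5) → (0,6) → (0,7) → (1,7) → (2,7) → (2,8) → (2,9) → (3,9) → (3,8) → (4,8) → (5,8) → (5,7) → (4,7) → (4,6) → (3,6) → (2,6) → (1,6) → (1,5) → (2,5) → (2,4) → (3,4) → (3,3) → (3,2) → (2,2) → (2,1) → (3,1) → (3,0) → (4,0) → (4,1) → (5,1) → (5,2) → (5,3) → (6,3) → (6,4) → (7,4) → (7,3) → (8,3) → (9,3) → (9,4) → (9,5) → (8,5) → (7,5) → (7,6) → (7,7) → (8,7) → (8,6) → (9,6) → (9,7) → (9,8) → (9,9)
Directions: down, right, up, right, right, down, right, up, right, right, right, down, down, right, right, down, left, down, down, left, up, left, up, up, up, left, down, left, down, left, left, up, left, down, left, down, right, down, right, right, down, right, down, left, down, down, right, right, up, up, right, right, down, left, down, right, right, right

Solution:

┌─┬─────┬───────────┐
│A│↱ → ↓│↱ → → ↓    │
│ ╵ ╶─┐ ╵ ┌───┐ ┌─╴ │
│↳ ↑  │↳ ↑│↓ ↰│↓│   │
│ ┌───┤ ┌─┘ ╷ │ └───┤
│ │↓ ↰│ │↓ ↲│↑│↳ → ↓│
├─┘ ╷ └─┘ ┌─┤ │ ┌─╴ │
│↓ ↲│↑ ← ↲│ │↑│ │↓ ↲│
│ ╶─┼─────┘ │ └─┤ ╷ │
│↳ ↓│       │↑ ↰│↓│ │
│ ╷ └───┐ ╶─┴─┐ ╵ │ │
│ │↳ → ↓│     │↑ ↲│ │
│ ├───┐ └─┐ ╷ └─╴ ├─┤
│ │   │↳ ↓│ │     │ │
│ └─╴ ├─╴ ├─┴───┬─┘ │
│     │↓ ↲│↱ → ↓│   │
├───┐ │ ╷ │ ┌─╴ │ ╶─┤
│   │ │↓│ │↑│↓ ↲│   │
│ ╶─┘ │ └─┘ │ ╶─┴─╴ │
│     │↳ → ↑│↳ → → B│
└─────┴─────┴───────┘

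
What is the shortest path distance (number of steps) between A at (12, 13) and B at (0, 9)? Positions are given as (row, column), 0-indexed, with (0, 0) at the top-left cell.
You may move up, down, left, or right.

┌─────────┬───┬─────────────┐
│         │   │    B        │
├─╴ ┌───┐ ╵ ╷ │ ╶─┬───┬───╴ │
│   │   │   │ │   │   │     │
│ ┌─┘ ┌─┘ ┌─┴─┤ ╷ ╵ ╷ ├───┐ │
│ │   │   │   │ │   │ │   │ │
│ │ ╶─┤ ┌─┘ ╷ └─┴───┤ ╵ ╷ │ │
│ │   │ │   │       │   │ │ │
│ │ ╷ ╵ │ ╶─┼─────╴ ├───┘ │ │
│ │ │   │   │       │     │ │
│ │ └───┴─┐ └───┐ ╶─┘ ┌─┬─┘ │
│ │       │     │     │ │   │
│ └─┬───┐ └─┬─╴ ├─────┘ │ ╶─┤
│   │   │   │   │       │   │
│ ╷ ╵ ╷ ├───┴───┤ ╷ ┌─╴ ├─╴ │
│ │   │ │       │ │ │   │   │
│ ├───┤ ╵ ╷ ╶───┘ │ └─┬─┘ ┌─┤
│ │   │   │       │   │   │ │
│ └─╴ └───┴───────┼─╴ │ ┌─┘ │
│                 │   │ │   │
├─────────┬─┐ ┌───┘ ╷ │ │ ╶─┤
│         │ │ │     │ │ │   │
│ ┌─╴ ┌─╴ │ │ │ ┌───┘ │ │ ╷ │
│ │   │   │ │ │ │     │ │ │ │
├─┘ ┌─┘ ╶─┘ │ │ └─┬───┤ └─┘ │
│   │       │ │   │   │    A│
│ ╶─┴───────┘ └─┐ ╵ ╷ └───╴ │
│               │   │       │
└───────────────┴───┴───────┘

Finding path from (12, 13) to (0, 9):
Path: (12,13) → (12,12) → (12,11) → (11,11) → (10,11) → (9,11) → (8,11) → (8,12) → (7,12) → (7,13) → (6,13) → (6,12) → (5,12) → (5,13) → (4,13) → (3,13) → (2,13) → (1,13) → (0,13) → (0,12) → (0,11) → (0,10) → (0,9)
Distance: 22 steps

Solution:

┌─────────┬───┬─────────────┐
│         │   │    B ← ← ← ↰│
├─╴ ┌───┐ ╵ ╷ │ ╶─┬───┬───╴ │
│   │   │   │ │   │   │    ↑│
│ ┌─┘ ┌─┘ ┌─┴─┤ ╷ ╵ ╷ ├───┐ │
│ │   │   │   │ │   │ │   │↑│
│ │ ╶─┤ ┌─┘ ╷ └─┴───┤ ╵ ╷ │ │
│ │   │ │   │       │   │ │↑│
│ │ ╷ ╵ │ ╶─┼─────╴ ├───┘ │ │
│ │ │   │   │       │     │↑│
│ │ └───┴─┐ └───┐ ╶─┘ ┌─┬─┘ │
│ │       │     │     │ │↱ ↑│
│ └─┬───┐ └─┬─╴ ├─────┘ │ ╶─┤
│   │   │   │   │       │↑ ↰│
│ ╷ ╵ ╷ ├───┴───┤ ╷ ┌─╴ ├─╴ │
│ │   │ │       │ │ │   │↱ ↑│
│ ├───┤ ╵ ╷ ╶───┘ │ └─┬─┘ ┌─┤
│ │   │   │       │   │↱ ↑│ │
│ └─╴ └───┴───────┼─╴ │ ┌─┘ │
│                 │   │↑│   │
├─────────┬─┐ ┌───┘ ╷ │ │ ╶─┤
│         │ │ │     │ │↑│   │
│ ┌─╴ ┌─╴ │ │ │ ┌───┘ │ │ ╷ │
│ │   │   │ │ │ │     │↑│ │ │
├─┘ ┌─┘ ╶─┘ │ │ └─┬───┤ └─┘ │
│   │       │ │   │   │↑ ← A│
│ ╶─┴───────┘ └─┐ ╵ ╷ └───╴ │
│               │   │       │
└───────────────┴───┴───────┘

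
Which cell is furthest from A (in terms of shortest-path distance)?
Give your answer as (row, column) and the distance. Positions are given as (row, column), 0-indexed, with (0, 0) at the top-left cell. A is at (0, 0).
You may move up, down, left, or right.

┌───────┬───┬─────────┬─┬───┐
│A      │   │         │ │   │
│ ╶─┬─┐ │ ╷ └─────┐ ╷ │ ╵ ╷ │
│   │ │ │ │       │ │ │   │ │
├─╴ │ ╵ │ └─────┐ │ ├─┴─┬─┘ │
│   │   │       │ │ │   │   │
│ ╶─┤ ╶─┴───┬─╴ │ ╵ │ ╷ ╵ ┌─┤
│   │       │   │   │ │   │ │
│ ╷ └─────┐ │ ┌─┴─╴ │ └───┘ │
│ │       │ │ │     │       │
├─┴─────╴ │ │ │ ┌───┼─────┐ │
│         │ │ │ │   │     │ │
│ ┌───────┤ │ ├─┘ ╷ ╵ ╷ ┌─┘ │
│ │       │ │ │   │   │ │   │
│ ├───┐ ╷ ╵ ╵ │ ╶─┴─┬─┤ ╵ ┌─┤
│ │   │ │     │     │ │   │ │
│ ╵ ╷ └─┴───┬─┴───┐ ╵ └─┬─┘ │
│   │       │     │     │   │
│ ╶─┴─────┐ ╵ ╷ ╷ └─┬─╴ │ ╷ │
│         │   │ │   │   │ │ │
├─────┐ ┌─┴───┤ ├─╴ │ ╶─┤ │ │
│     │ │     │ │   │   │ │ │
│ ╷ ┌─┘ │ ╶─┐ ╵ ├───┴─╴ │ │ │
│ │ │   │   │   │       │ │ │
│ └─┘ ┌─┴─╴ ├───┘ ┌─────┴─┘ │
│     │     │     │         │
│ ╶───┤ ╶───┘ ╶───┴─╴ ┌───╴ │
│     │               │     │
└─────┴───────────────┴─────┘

Computing BFS distances from A to all cells:
Furthest cell: (0, 11)
Distance: 93 steps

Path from A to the furthest cell:

┌───────┬───┬─────────┬─┬───┐
│A      │   │         │B│↓ ↰│
│ ╶─┬─┐ │ ╷ └─────┐ ╷ │ ╵ ╷ │
│↳ ↓│ │ │ │       │ │ │↑ ↲│↑│
├─╴ │ ╵ │ └─────┐ │ ├─┴─┬─┘ │
│↓ ↲│   │       │ │ │↱ ↓│↱ ↑│
│ ╶─┤ ╶─┴───┬─╴ │ ╵ │ ╷ ╵ ┌─┤
│↳ ↓│       │   │   │↑│↳ ↑│ │
│ ╷ └─────┐ │ ┌─┴─╴ │ └───┘ │
│ │↳ → → ↓│ │ │     │↑ ← ← ↰│
├─┴─────╴ │ │ │ ┌───┼─────┐ │
│↓ ← ← ← ↲│ │ │ │↱ ↓│↱ ↓  │↑│
│ ┌───────┤ │ ├─┘ ╷ ╵ ╷ ┌─┘ │
│↓│       │ │ │↱ ↑│↳ ↑│↓│↱ ↑│
│ ├───┐ ╷ ╵ ╵ │ ╶─┴─┬─┤ ╵ ┌─┤
│↓│↱ ↓│ │     │↑ ← ↰│ │↳ ↑│ │
│ ╵ ╷ └─┴───┬─┴───┐ ╵ └─┬─┘ │
│↳ ↑│↳ → → ↓│↱ ↓  │↑ ← ↰│   │
│ ╶─┴─────┐ ╵ ╷ ╷ └─┬─╴ │ ╷ │
│         │↳ ↑│↓│   │↱ ↑│ │ │
├─────┐ ┌─┴───┤ ├─╴ │ ╶─┤ │ │
│     │ │↓ ← ↰│↓│   │↑ ↰│ │ │
│ ╷ ┌─┘ │ ╶─┐ ╵ ├───┴─╴ │ │ │
│ │ │   │↳ ↓│↑ ↲│↱ → → ↑│ │ │
│ └─┘ ┌─┴─╴ ├───┘ ┌─────┴─┘ │
│     │↓ ← ↲│↱ → ↑│         │
│ ╶───┤ ╶───┘ ╶───┴─╴ ┌───╴ │
│     │↳ → → ↑        │     │
└─────┴───────────────┴─────┘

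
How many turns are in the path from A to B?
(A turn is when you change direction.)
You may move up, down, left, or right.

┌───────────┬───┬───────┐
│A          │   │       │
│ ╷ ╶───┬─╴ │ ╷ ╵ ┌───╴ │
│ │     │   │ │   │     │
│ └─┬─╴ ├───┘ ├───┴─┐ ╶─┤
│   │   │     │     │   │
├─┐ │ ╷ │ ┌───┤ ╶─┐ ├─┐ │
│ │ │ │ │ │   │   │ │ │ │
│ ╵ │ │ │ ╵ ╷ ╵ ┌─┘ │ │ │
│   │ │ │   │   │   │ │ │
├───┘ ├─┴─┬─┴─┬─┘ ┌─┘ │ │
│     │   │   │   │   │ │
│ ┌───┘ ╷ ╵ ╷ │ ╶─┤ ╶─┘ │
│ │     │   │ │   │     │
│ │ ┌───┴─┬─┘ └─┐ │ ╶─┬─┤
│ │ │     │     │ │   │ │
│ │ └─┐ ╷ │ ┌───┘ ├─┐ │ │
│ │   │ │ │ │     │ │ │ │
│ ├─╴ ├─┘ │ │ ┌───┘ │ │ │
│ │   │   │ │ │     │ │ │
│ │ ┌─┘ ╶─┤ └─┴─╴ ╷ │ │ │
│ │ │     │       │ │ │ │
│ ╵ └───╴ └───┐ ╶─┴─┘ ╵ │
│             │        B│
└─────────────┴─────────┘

Directions: right, down, right, right, down, left, down, down, down, left, left, down, down, down, down, down, down, right, up, up, right, up, left, up, up, right, right, up, right, down, right, up, right, down, down, left, down, down, down, right, right, down, right, right, right, right
Number of turns: 26

Solution:

┌───────────┬───┬───────┐
│A ↓        │   │       │
│ ╷ ╶───┬─╴ │ ╷ ╵ ┌───╴ │
│ │↳ → ↓│   │ │   │     │
│ └─┬─╴ ├───┘ ├───┴─┐ ╶─┤
│   │↓ ↲│     │     │   │
├─┐ │ ╷ │ ┌───┤ ╶─┐ ├─┐ │
│ │ │↓│ │ │   │   │ │ │ │
│ ╵ │ │ │ ╵ ╷ ╵ ┌─┘ │ │ │
│   │↓│ │   │   │   │ │ │
├───┘ ├─┴─┬─┴─┬─┘ ┌─┘ │ │
│↓ ← ↲│↱ ↓│↱ ↓│   │   │ │
│ ┌───┘ ╷ ╵ ╷ │ ╶─┤ ╶─┘ │
│↓│↱ → ↑│↳ ↑│↓│   │     │
│ │ ┌───┴─┬─┘ └─┐ │ ╶─┬─┤
│↓│↑│     │↓ ↲  │ │   │ │
│ │ └─┐ ╷ │ ┌───┘ ├─┐ │ │
│↓│↑ ↰│ │ │↓│     │ │ │ │
│ ├─╴ ├─┘ │ │ ┌───┘ │ │ │
│↓│↱ ↑│   │↓│ │     │ │ │
│ │ ┌─┘ ╶─┤ └─┴─╴ ╷ │ │ │
│↓│↑│     │↳ → ↓  │ │ │ │
│ ╵ └───╴ └───┐ ╶─┴─┘ ╵ │
│↳ ↑          │↳ → → → B│
└─────────────┴─────────┘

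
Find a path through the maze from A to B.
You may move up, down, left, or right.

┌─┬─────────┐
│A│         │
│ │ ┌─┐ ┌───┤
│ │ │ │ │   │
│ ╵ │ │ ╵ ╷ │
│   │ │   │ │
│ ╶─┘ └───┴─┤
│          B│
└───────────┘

Finding the shortest path through the maze:
Path length: 8 steps
Directions: down → down → down → right → right → right → right → right

Solution:

┌─┬─────────┐
│A│         │
│ │ ┌─┐ ┌───┤
│↓│ │ │ │   │
│ ╵ │ │ ╵ ╷ │
│↓  │ │   │ │
│ ╶─┘ └───┴─┤
│↳ → → → → B│
└───────────┘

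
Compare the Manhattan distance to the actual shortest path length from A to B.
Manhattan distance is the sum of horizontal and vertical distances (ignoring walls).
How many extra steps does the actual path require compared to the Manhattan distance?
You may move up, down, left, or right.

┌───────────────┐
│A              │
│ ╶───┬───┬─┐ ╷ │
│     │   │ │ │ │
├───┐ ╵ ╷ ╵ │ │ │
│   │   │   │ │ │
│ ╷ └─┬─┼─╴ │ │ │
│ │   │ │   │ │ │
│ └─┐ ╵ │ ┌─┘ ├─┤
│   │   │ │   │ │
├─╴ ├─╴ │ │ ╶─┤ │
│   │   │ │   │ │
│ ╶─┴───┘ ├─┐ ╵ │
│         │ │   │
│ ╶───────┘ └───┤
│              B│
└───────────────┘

Manhattan distance: |7 - 0| + |7 - 0| = 14
Actual path length: 26
Extra steps: 26 - 14 = 12

Solution:

┌───────────────┐
│A              │
│ ╶───┬───┬─┐ ╷ │
│↳ → ↓│↱ ↓│ │ │ │
├───┐ ╵ ╷ ╵ │ │ │
│   │↳ ↑│↳ ↓│ │ │
│ ╷ └─┬─┼─╴ │ │ │
│ │   │ │↓ ↲│ │ │
│ └─┐ ╵ │ ┌─┘ ├─┤
│   │   │↓│   │ │
├─╴ ├─╴ │ │ ╶─┤ │
│   │   │↓│   │ │
│ ╶─┴───┘ ├─┐ ╵ │
│↓ ← ← ← ↲│ │   │
│ ╶───────┘ └───┤
│↳ → → → → → → B│
└───────────────┘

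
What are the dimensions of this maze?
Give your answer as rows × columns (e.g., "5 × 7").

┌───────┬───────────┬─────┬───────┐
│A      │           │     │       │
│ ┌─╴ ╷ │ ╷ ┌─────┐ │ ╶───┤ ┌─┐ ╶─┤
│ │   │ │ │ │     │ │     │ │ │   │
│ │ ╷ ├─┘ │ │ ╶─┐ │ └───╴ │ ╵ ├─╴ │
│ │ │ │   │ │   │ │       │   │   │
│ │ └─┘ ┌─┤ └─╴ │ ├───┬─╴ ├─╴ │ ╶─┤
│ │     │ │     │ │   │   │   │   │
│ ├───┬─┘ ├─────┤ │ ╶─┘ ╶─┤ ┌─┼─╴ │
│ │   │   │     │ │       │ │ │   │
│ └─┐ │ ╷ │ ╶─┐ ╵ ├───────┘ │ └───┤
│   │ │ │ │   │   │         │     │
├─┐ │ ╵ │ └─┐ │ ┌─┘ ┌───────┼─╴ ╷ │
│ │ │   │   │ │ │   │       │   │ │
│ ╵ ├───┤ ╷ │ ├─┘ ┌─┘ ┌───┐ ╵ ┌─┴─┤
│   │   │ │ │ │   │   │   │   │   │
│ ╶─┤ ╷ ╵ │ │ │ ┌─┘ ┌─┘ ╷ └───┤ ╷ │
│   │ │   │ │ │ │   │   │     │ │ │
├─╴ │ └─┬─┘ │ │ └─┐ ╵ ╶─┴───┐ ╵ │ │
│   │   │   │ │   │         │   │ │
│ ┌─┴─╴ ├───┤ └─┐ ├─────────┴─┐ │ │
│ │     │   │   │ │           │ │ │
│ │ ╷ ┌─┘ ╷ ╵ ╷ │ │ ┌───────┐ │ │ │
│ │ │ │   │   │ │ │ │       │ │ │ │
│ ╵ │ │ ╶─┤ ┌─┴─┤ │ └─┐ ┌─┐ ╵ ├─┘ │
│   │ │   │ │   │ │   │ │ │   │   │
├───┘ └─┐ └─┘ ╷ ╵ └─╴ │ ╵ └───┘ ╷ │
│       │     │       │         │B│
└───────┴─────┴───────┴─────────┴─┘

Counting the maze dimensions:
Rows (vertical): 14
Columns (horizontal): 17
Dimensions: 14 × 17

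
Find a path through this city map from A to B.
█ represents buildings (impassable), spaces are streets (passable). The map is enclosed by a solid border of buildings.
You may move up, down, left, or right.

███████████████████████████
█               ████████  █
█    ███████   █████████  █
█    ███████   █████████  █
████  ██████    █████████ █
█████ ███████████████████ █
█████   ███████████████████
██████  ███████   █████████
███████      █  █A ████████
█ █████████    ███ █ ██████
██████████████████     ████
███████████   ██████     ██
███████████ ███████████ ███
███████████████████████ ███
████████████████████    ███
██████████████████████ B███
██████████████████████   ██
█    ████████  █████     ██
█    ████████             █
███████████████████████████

Finding the shortest path from A to B:
Movement: cardinal only
Path length: 13 steps
Directions: right → down → down → right → right → down → right → right → right → down → down → down → down

Solution:

███████████████████████████
█               ████████  █
█    ███████   █████████  █
█    ███████   █████████  █
████  ██████    █████████ █
█████ ███████████████████ █
█████   ███████████████████
██████  ███████   █████████
███████      █  █A↓████████
█ █████████    ███↓█ ██████
██████████████████↳→↓  ████
███████████   ██████↳→→↓ ██
███████████ ███████████↓███
███████████████████████↓███
████████████████████   ↓███
██████████████████████ B███
██████████████████████   ██
█    ████████  █████     ██
█    ████████             █
███████████████████████████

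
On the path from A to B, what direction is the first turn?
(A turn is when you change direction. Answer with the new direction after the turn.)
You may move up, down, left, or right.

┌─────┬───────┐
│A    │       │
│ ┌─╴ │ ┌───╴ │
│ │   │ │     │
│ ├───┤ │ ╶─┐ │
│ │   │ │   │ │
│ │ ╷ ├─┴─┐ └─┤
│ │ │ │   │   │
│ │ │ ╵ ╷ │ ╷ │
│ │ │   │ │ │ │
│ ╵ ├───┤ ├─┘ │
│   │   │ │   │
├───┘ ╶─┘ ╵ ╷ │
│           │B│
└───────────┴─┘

Directions: down, down, down, down, down, right, up, up, up, right, down, down, right, up, right, down, down, down, right, up, right, down
First turn direction: right

Solution:

┌─────┬───────┐
│A    │       │
│ ┌─╴ │ ┌───╴ │
│↓│   │ │     │
│ ├───┤ │ ╶─┐ │
│↓│↱ ↓│ │   │ │
│ │ ╷ ├─┴─┐ └─┤
│↓│↑│↓│↱ ↓│   │
│ │ │ ╵ ╷ │ ╷ │
│↓│↑│↳ ↑│↓│ │ │
│ ╵ ├───┤ ├─┘ │
│↳ ↑│   │↓│↱ ↓│
├───┘ ╶─┘ ╵ ╷ │
│        ↳ ↑│B│
└───────────┴─┘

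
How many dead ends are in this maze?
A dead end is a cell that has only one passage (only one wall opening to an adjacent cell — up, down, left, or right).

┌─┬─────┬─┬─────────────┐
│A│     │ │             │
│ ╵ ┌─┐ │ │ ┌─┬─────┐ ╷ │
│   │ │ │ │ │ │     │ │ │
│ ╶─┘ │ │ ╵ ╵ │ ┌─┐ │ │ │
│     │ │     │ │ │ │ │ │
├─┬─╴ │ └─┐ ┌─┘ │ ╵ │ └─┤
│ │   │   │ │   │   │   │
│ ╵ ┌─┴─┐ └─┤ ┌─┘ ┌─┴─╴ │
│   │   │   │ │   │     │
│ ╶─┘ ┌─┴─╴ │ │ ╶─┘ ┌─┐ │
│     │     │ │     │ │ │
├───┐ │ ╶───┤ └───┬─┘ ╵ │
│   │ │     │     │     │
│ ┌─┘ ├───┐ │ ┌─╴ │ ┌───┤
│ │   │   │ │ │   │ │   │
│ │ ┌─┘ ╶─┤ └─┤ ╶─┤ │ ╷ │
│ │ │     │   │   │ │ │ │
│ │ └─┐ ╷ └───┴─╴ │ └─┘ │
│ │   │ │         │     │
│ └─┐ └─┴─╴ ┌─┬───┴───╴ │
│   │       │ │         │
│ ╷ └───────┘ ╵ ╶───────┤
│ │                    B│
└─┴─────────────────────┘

Checking each cell for number of passages:

Dead ends found at positions:
  (0, 0)
  (0, 4)
  (1, 2)
  (1, 6)
  (2, 8)
  (2, 11)
  (3, 0)
  (3, 5)
  (4, 3)
  (5, 10)
  (6, 1)
  (7, 4)
  (7, 6)
  (8, 2)
  (8, 6)
  (8, 10)
  (9, 3)
  (10, 6)
  (11, 0)
  (11, 11)
Total dead ends: 20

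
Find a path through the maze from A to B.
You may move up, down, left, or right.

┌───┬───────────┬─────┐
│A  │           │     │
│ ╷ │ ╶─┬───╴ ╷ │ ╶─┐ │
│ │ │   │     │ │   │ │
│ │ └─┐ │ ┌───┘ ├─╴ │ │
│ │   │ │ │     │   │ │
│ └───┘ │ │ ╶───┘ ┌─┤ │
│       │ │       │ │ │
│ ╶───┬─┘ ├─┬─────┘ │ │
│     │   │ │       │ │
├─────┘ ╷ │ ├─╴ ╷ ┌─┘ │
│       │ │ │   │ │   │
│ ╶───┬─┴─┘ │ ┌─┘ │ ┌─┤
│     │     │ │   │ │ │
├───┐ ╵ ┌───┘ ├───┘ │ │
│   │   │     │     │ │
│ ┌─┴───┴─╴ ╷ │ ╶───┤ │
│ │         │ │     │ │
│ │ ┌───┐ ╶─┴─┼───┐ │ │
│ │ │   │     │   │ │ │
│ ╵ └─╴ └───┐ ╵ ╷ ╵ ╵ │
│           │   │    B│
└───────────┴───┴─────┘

Finding the shortest path through the maze:
Path length: 46 steps
Directions: down → down → down → right → right → right → up → up → left → up → right → right → right → right → right → down → down → left → left → down → right → right → right → up → right → up → left → up → right → right → down → down → down → down → down → left → down → down → left → left → down → right → right → down → down → right

Solution:

┌───┬───────────┬─────┐
│A  │↱ → → → → ↓│↱ → ↓│
│ ╷ │ ╶─┬───╴ ╷ │ ╶─┐ │
│↓│ │↑ ↰│     │↓│↑ ↰│↓│
│ │ └─┐ │ ┌───┘ ├─╴ │ │
│↓│   │↑│ │↓ ← ↲│↱ ↑│↓│
│ └───┘ │ │ ╶───┘ ┌─┤ │
│↳ → → ↑│ │↳ → → ↑│ │↓│
│ ╶───┬─┘ ├─┬─────┘ │ │
│     │   │ │       │↓│
├─────┘ ╷ │ ├─╴ ╷ ┌─┘ │
│       │ │ │   │ │↓ ↲│
│ ╶───┬─┴─┘ │ ┌─┘ │ ┌─┤
│     │     │ │   │↓│ │
├───┐ ╵ ┌───┘ ├───┘ │ │
│   │   │     │↓ ← ↲│ │
│ ┌─┴───┴─╴ ╷ │ ╶───┤ │
│ │         │ │↳ → ↓│ │
│ │ ┌───┐ ╶─┴─┼───┐ │ │
│ │ │   │     │   │↓│ │
│ ╵ └─╴ └───┐ ╵ ╷ ╵ ╵ │
│           │   │  ↳ B│
└───────────┴───┴─────┘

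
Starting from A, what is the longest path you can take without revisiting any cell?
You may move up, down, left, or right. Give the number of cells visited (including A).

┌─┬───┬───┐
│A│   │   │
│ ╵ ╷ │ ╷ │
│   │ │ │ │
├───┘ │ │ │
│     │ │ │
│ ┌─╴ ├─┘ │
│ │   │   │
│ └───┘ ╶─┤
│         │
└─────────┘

Finding longest simple path using DFS:
Start: (0, 0)
Longest path visits 22 cells
Path: A → down → right → up → right → down → down → left → left → down → down → right → right → right → up → right → up → up → up → left → down → down

Solution:

┌─┬───┬───┐
│A│↱ ↓│↓ ↰│
│ ╵ ╷ │ ╷ │
│↳ ↑│↓│↓│↑│
├───┘ │ │ │
│↓ ← ↲│B│↑│
│ ┌─╴ ├─┘ │
│↓│   │↱ ↑│
│ └───┘ ╶─┤
│↳ → → ↑  │
└─────────┘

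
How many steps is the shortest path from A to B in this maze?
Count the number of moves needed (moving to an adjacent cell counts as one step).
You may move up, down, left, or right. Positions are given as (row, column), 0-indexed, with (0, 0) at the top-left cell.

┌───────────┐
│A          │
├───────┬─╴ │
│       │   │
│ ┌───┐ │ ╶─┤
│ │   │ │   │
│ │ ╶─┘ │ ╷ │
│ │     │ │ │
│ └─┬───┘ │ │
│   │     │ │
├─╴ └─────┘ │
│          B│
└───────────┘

Using BFS to find shortest path:
Start: (0, 0), End: (5, 5)
Path found:
(0,0) → (0,1) → (0,2) → (0,3) → (0,4) → (0,5) → (1,5) → (1,4) → (2,4) → (2,5) → (3,5) → (4,5) → (5,5)
Number of steps: 12

Solution:

┌───────────┐
│A → → → → ↓│
├───────┬─╴ │
│       │↓ ↲│
│ ┌───┐ │ ╶─┤
│ │   │ │↳ ↓│
│ │ ╶─┘ │ ╷ │
│ │     │ │↓│
│ └─┬───┘ │ │
│   │     │↓│
├─╴ └─────┘ │
│          B│
└───────────┘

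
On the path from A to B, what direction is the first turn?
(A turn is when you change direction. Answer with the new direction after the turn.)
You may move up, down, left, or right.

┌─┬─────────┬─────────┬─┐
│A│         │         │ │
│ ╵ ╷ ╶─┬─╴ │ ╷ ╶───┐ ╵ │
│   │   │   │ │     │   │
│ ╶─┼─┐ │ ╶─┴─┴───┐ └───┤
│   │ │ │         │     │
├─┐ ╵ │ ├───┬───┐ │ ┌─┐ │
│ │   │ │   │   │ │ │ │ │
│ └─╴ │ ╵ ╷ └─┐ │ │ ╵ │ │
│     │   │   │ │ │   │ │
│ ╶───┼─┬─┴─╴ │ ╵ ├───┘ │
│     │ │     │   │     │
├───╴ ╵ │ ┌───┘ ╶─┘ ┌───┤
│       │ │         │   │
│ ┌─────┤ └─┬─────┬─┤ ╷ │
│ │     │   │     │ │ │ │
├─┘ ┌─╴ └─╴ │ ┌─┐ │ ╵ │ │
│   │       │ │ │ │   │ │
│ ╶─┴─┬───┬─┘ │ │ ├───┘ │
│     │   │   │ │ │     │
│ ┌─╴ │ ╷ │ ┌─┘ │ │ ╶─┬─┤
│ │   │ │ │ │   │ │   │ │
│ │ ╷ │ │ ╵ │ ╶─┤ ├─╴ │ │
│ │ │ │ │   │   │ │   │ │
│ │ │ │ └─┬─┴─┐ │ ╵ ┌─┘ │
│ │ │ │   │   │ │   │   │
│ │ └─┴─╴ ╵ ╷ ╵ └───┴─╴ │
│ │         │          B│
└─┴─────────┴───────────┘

Directions: down, right, up, right, down, right, down, down, down, right, up, right, down, right, down, left, left, down, down, right, down, left, left, up, left, left, down, left, down, right, right, down, left, down, down, down, right, right, right, right, up, right, down, right, right, right, right, right
First turn direction: right

Solution:

┌─┬─────────┬─────────┬─┐
│A│↱ ↓      │         │ │
│ ╵ ╷ ╶─┬─╴ │ ╷ ╶───┐ ╵ │
│↳ ↑│↳ ↓│   │ │     │   │
│ ╶─┼─┐ │ ╶─┴─┴───┐ └───┤
│   │ │↓│         │     │
├─┐ ╵ │ ├───┬───┐ │ ┌─┐ │
│ │   │↓│↱ ↓│   │ │ │ │ │
│ └─╴ │ ╵ ╷ └─┐ │ │ ╵ │ │
│     │↳ ↑│↳ ↓│ │ │   │ │
│ ╶───┼─┬─┴─╴ │ ╵ ├───┘ │
│     │ │↓ ← ↲│   │     │
├───╴ ╵ │ ┌───┘ ╶─┘ ┌───┤
│       │↓│         │   │
│ ┌─────┤ └─┬─────┬─┤ ╷ │
│ │↓ ← ↰│↳ ↓│     │ │ │ │
├─┘ ┌─╴ └─╴ │ ┌─┐ │ ╵ │ │
│↓ ↲│  ↑ ← ↲│ │ │ │   │ │
│ ╶─┴─┬───┬─┘ │ │ ├───┘ │
│↳ → ↓│   │   │ │ │     │
│ ┌─╴ │ ╷ │ ┌─┘ │ │ ╶─┬─┤
│ │↓ ↲│ │ │ │   │ │   │ │
│ │ ╷ │ │ ╵ │ ╶─┤ ├─╴ │ │
│ │↓│ │ │   │   │ │   │ │
│ │ │ │ └─┬─┴─┐ │ ╵ ┌─┘ │
│ │↓│ │   │↱ ↓│ │   │   │
│ │ └─┴─╴ ╵ ╷ ╵ └───┴─╴ │
│ │↳ → → → ↑│↳ → → → → B│
└─┴─────────┴───────────┘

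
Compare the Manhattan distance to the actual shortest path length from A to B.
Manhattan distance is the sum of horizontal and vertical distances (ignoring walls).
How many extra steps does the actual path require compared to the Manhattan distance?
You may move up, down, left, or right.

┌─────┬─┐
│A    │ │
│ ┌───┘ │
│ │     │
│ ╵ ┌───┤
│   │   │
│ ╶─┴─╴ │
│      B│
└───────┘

Manhattan distance: |3 - 0| + |3 - 0| = 6
Actual path length: 6
Extra steps: 6 - 6 = 0

Solution:

┌─────┬─┐
│A    │ │
│ ┌───┘ │
│↓│     │
│ ╵ ┌───┤
│↓  │   │
│ ╶─┴─╴ │
│↳ → → B│
└───────┘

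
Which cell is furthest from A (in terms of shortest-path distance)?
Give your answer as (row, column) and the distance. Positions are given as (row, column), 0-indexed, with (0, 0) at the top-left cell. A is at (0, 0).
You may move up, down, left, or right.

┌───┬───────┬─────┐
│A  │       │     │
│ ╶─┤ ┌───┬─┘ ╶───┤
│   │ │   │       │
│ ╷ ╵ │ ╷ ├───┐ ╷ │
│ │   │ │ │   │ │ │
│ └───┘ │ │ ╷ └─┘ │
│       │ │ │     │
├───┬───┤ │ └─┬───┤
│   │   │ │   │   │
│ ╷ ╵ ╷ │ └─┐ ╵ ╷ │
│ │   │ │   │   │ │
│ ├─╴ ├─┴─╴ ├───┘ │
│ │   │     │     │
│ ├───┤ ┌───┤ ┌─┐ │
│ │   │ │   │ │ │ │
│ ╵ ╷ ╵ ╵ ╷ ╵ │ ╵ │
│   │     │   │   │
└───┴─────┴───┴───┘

Computing BFS distances from A to all cells:
Furthest cell: (0, 8)
Distance: 48 steps

Path from A to the furthest cell:

┌───┬───────┬─────┐
│A  │       │↱ → B│
│ ╶─┤ ┌───┬─┘ ╶───┤
│↓  │ │↱ ↓│  ↑ ← ↰│
│ ╷ ╵ │ ╷ ├───┐ ╷ │
│↓│   │↑│↓│↱ ↓│ │↑│
│ └───┘ │ │ ╷ └─┘ │
│↳ → → ↑│↓│↑│↳ → ↑│
├───┬───┤ │ └─┬───┤
│   │   │↓│↑ ↰│↓ ↰│
│ ╷ ╵ ╷ │ └─┐ ╵ ╷ │
│ │   │ │↳ ↓│↑ ↲│↑│
│ ├─╴ ├─┴─╴ ├───┘ │
│ │   │↓ ← ↲│↱ → ↑│
│ ├───┤ ┌───┤ ┌─┐ │
│ │   │↓│↱ ↓│↑│ │ │
│ ╵ ╷ ╵ ╵ ╷ ╵ │ ╵ │
│   │  ↳ ↑│↳ ↑│   │
└───┴─────┴───┴───┘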